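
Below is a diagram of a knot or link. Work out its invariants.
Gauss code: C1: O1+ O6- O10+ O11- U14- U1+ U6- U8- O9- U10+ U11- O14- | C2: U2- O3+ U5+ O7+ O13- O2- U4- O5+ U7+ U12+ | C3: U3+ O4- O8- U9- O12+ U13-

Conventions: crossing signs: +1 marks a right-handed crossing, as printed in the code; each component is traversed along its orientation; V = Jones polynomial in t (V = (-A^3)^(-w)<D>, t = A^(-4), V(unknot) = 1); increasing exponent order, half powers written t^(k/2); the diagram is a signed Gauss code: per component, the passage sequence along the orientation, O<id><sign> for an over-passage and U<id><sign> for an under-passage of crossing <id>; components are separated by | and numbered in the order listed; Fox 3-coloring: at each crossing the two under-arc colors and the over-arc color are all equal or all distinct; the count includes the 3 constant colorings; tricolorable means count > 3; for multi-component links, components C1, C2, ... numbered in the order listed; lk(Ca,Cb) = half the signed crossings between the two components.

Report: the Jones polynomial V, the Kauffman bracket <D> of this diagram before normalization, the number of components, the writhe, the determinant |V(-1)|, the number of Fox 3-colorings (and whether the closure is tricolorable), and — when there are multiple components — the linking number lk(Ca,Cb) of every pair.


Jones polynomial: V(t) = t^-4 - t^-3 + 3t^-2 - 2t^-1 + 4 - 2t + 2t^2 - t^3
<D> = -A^-18 + 2A^-14 - 2A^-10 + 4A^-6 - 2A^-2 + 3A^2 - A^6 + A^10; writhe -2
components 3, writhe -2 (14 crossings)
linking number lk(C1,C2) = 0
lk(C1,C3): -1
lk(C2,C3) = 0
3-colorings: 3 of 3^14, det 16 — not tricolorable
note: |V(-1)| = 16: so not tricolorable, since 3 does not divide 16


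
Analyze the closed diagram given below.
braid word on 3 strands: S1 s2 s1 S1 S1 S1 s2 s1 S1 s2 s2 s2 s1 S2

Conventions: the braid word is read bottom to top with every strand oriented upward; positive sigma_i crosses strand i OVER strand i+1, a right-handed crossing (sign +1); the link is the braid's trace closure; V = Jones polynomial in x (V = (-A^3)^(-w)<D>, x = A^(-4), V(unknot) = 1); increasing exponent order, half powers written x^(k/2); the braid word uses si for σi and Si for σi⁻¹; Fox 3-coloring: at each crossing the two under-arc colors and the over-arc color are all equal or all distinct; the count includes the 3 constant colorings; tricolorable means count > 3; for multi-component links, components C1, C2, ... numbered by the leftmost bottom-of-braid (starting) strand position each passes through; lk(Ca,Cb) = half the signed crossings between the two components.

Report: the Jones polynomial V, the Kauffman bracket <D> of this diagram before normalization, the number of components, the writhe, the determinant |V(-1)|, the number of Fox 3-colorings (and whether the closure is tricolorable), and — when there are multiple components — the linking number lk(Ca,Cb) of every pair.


Jones polynomial: V(x) = -x^-2 + 2x^-1 - 3 + 5x - 4x^2 + 5x^3 - 4x^4 + 2x^5 - x^6
<D> = -A^-18 + 2A^-14 - 4A^-10 + 5A^-6 - 4A^-2 + 5A^2 - 3A^6 + 2A^10 - A^14; writhe +2
components 1, writhe +2 (14 crossings)
3-colorings: 9 of 3^14, det 27 — tricolorable
note: w = +2 (over 14 crossings) is diagram-only; (-A^3)^(-2) removes it from V


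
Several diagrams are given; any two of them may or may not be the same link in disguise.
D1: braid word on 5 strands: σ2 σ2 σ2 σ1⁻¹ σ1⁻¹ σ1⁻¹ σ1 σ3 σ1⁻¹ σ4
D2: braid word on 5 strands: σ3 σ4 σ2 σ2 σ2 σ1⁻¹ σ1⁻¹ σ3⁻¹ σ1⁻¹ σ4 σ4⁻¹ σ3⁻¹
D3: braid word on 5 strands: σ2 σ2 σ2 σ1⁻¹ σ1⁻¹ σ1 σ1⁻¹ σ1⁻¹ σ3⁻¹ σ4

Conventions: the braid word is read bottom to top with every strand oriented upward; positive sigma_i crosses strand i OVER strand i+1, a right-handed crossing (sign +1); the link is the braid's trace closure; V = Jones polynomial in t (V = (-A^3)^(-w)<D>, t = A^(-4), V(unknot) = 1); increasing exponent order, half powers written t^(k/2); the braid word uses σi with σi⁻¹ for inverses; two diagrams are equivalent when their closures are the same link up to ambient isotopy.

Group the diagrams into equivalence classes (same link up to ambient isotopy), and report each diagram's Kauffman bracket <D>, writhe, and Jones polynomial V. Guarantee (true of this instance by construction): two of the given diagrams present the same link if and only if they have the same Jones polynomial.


classes: {D1, D2, D3}
V(D1) = -t^-3 + t^-2 - t^-1 + 3 - t + t^2 - t^3  [10 crossings, <D> = -A^-6 + A^-2 - A^2 + 3A^6 - A^10 + A^14 - A^18, w = +2]
V(D2) = -t^-3 + t^-2 - t^-1 + 3 - t + t^2 - t^3  [12 crossings, <D> = -A^-12 + A^-8 - A^-4 + 3 - A^4 + A^8 - A^12, w = 0]
D3 (bracket -A^-12 + A^-8 - A^-4 + 3 - A^4 + A^8 - A^12; 10 crossings at w = 0): V = -t^-3 + t^-2 - t^-1 + 3 - t + t^2 - t^3
note: all 3 diagrams share one V(t), hence one class


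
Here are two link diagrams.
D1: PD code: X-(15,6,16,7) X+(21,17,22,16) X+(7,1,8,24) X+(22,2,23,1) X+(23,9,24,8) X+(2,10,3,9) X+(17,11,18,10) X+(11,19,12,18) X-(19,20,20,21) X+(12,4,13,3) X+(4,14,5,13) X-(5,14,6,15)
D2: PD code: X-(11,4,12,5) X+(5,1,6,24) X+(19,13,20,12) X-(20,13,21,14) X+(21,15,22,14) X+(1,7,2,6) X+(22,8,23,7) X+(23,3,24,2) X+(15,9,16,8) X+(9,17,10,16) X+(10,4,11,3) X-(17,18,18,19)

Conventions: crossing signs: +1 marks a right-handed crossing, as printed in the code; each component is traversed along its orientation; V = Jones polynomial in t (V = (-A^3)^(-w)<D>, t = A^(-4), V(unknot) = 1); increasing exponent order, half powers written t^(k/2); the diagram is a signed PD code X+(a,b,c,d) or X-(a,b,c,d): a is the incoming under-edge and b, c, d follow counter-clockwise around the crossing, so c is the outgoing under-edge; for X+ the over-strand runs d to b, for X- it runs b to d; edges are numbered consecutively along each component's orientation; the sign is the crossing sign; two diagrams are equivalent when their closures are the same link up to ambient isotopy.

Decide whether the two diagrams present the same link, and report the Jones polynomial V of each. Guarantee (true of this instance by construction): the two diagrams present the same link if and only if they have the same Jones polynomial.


same link: yes
V(D1) = t^2 + 2t^4 - 2t^5 + t^6 - 2t^7 + t^8  [12 crossings, <D> = A^-14 - 2A^-10 + A^-6 - 2A^-2 + 2A^2 + A^10, w = +6]
V(D2) = t^2 + 2t^4 - 2t^5 + t^6 - 2t^7 + t^8  [12 crossings, <D> = A^-14 - 2A^-10 + A^-6 - 2A^-2 + 2A^2 + A^10, w = +6]
insight: one V(t) for all 2 diagrams — one class (guaranteed)


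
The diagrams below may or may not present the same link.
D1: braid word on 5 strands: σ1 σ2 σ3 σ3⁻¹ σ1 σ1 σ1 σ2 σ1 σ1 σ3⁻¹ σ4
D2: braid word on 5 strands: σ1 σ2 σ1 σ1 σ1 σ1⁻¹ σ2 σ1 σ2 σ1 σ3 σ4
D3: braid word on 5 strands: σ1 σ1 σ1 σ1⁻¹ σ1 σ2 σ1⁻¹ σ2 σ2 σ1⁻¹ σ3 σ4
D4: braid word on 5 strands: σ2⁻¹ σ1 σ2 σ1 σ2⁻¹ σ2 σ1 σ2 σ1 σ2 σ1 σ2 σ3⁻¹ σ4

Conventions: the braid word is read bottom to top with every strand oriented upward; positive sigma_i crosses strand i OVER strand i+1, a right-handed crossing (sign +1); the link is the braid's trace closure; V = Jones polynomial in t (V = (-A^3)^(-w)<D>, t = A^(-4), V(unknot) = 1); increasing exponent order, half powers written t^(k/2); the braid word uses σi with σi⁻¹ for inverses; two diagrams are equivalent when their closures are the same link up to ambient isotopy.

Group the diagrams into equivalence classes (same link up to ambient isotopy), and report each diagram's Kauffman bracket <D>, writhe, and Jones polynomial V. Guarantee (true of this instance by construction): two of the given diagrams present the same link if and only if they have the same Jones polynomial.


equivalence classes: {D1, D2, D4} | {D3}
D1 (bracket -A^-8 + A^4 + A^12; 12 crossings at w = +8): V = t^3 + t^5 - t^8
D2 (bracket -A^-2 + A^10 + A^18; 12 crossings at w = +10): V = t^3 + t^5 - t^8
V(D3) = t - t^2 + 2t^3 - t^4 + t^5 - t^6  (w +6, c 12, <D> = -A^-6 + A^-2 - A^2 + 2A^6 - A^10 + A^14)
D4 (bracket -A^-8 + A^4 + A^12; 14 crossings at w = +8): V = t^3 + t^5 - t^8
observation: V(t) takes 2 values over 4 diagrams, fixing the grouping


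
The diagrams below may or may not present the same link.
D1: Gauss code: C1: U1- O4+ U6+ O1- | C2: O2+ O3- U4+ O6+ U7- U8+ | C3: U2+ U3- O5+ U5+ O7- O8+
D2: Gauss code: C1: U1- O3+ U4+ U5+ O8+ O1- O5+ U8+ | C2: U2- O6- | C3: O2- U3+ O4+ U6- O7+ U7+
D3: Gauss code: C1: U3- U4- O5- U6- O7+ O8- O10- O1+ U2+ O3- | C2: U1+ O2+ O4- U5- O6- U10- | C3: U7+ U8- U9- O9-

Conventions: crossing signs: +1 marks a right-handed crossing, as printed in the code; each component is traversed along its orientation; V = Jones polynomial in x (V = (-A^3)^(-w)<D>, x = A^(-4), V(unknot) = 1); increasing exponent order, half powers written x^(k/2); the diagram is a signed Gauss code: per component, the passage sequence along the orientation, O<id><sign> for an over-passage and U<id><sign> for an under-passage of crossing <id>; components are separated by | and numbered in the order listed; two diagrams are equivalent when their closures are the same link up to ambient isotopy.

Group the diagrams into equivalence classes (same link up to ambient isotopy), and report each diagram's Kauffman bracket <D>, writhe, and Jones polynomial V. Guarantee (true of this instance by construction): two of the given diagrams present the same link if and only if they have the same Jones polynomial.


equivalence classes: {D1} | {D2} | {D3}
D1 (bracket A^-6 + A^-2 + A^2 + A^6; 8 crossings at w = +2): V = 1 + x + x^2 + x^3
V(D2) = x^-2 + 2 + x^2  [8 crossings, <D> = A^-2 + 2A^6 + A^14, w = +2]
V(D3) = x^-3 + x^-2 + x^-1 + 1  [10 crossings, <D> = A^-12 + A^-8 + A^-4 + 1, w = -4]
key observation: comparing 3 Jones polynomials yields 3 groups


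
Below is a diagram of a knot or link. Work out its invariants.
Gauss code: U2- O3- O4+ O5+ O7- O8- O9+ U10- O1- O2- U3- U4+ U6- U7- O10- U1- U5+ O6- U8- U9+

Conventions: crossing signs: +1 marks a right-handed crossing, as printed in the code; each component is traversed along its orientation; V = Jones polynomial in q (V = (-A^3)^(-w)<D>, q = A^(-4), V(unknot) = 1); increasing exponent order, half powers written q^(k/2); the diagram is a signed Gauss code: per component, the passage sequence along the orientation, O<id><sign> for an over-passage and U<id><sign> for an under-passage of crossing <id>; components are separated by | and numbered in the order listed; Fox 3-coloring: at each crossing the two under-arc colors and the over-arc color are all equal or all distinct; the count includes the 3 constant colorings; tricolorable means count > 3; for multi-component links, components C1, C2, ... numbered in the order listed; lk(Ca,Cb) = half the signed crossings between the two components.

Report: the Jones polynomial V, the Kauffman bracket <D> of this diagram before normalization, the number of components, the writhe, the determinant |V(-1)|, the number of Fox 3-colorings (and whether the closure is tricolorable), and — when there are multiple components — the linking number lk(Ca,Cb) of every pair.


V = -q^-6 + q^-5 - q^-4 + 2q^-3 - q^-2 + q^-1
<D> = A^-8 - A^-4 + 2 - A^4 + A^8 - A^12 (w = -4)
1 component over 10 crossings, w = -4
3 Fox colorings among 3^10, |V(-1)| = 7: not tricolorable
why: |V(-1)| = 7: so not tricolorable, since 3 does not divide 7


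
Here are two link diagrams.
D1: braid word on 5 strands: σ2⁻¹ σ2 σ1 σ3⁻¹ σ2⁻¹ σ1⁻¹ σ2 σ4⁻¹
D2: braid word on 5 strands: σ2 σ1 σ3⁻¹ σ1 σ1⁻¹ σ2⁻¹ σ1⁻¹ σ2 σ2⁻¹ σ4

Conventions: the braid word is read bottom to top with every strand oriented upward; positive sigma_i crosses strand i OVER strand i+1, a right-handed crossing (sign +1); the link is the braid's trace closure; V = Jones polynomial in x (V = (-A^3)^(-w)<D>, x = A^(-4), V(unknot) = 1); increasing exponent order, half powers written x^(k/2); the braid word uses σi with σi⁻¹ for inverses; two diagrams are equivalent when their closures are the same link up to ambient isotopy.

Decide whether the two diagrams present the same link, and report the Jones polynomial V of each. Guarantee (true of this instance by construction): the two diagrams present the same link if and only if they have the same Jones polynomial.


equivalent: yes
D1 (bracket A^-6; 8 crossings at w = -2): V = 1
D2 (bracket 1; 10 crossings at w = 0): V = 1
key observation: Markov moves rewrite D1 (8 crossings) into D2 (10)


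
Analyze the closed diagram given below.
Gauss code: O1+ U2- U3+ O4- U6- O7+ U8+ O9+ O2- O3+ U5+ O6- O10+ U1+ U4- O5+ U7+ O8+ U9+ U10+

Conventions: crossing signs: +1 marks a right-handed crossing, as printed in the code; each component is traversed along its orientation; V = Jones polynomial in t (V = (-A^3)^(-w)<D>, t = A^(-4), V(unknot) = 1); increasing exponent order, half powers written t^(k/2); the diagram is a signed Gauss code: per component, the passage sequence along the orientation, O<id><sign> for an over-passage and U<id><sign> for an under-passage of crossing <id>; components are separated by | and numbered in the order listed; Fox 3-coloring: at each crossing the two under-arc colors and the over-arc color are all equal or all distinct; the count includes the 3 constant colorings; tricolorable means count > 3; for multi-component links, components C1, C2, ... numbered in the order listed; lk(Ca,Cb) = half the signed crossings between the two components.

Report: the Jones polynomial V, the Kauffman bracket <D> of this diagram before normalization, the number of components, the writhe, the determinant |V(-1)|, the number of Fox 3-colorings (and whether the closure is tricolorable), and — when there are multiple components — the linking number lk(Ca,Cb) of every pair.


Jones polynomial: V(t) = t + t^3 - t^4
<D> = -A^-4 + 1 + A^8; writhe +4
components 1, writhe +4 (10 crossings)
3-colorings: 9 of 3^10, det 3 — tricolorable
note: det 3 = |V(-1)|; divisible by 3, so tricolorable


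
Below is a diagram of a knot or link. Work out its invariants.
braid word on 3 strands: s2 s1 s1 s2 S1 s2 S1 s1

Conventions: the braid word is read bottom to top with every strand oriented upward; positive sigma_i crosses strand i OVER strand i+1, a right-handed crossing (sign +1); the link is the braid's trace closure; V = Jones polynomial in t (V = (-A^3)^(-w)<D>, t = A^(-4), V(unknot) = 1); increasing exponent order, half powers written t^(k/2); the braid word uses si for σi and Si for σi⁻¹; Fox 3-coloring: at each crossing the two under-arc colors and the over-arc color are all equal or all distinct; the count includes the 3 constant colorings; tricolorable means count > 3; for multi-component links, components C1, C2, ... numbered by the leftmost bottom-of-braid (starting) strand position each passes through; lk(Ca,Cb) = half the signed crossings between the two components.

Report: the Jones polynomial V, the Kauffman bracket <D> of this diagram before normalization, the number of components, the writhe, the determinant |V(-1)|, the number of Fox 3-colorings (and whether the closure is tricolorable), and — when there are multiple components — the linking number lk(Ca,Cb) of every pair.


V(t) = t - t^2 + 2t^3 - t^4 + t^5 - t^6
bracket: -A^-12 + A^-8 - A^-4 + 2 - A^4 + A^8, w = +4
1 component, writhe +4, over 8 crossings
det 7, colorings 3 of 3^8 — not tricolorable
observation: w = +4 (over 8 crossings) is diagram-only; (-A^3)^(-4) removes it from V


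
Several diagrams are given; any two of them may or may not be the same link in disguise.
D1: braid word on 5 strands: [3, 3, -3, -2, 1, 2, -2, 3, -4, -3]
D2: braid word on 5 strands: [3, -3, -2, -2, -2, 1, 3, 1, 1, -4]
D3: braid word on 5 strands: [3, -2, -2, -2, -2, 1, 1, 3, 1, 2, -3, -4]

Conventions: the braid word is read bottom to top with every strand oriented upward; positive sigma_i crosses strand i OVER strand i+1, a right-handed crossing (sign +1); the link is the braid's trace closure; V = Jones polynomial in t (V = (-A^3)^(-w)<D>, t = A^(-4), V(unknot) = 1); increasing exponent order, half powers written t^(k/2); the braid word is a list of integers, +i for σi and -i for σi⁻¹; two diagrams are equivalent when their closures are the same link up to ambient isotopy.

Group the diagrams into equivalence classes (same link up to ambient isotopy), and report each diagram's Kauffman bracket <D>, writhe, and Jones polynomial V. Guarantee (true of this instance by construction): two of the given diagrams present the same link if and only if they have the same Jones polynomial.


equivalence classes: {D1} | {D2, D3}
D1 (bracket 1; 10 crossings at w = 0): V = 1
D2 (bracket -A^-12 + A^-8 - A^-4 + 3 - A^4 + A^8 - A^12; 10 crossings at w = 0): V = -t^-3 + t^-2 - t^-1 + 3 - t + t^2 - t^3
D3 (bracket -A^-12 + A^-8 - A^-4 + 3 - A^4 + A^8 - A^12; 12 crossings at w = 0): V = -t^-3 + t^-2 - t^-1 + 3 - t + t^2 - t^3
key observation: 2 values of V(t) split the 3 diagrams


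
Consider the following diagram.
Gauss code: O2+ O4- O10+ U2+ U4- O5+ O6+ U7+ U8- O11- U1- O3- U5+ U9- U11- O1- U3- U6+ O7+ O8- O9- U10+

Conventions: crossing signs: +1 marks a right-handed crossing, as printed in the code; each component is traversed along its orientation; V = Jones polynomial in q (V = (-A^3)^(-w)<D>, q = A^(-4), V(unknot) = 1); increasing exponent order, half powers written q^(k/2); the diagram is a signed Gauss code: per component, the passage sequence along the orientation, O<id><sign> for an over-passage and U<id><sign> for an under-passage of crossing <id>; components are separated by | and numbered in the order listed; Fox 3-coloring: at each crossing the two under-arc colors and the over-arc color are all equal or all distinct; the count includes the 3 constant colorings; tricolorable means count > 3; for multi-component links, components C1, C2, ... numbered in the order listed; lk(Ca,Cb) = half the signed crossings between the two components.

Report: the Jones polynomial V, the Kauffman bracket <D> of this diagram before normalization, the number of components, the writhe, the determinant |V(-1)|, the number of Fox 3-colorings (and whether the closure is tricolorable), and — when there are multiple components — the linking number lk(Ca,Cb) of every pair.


V = -q^-4 + q^-3 + q^-1
<D> = -A - A^9 + A^13 (w = -1)
1 component over 11 crossings, w = -1
9 Fox colorings among 3^11, |V(-1)| = 3: tricolorable
why: w = -1 (over 11 crossings) is diagram-only; (-A^3)^(1) removes it from V


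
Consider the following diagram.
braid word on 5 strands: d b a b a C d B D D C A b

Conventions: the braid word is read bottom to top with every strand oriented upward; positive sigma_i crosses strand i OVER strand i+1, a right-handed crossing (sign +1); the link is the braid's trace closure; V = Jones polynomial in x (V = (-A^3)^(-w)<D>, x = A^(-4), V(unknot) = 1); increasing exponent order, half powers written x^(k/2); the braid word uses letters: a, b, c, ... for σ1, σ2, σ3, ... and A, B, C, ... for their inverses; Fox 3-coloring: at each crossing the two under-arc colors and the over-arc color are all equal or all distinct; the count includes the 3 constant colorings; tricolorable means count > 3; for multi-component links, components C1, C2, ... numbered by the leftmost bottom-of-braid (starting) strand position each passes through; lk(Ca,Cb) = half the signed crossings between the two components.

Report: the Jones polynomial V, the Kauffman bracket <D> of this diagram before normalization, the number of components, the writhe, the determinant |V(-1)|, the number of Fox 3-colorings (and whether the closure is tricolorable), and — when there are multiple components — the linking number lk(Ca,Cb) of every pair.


V(x) = -x^(1/2) - x^(3/2) - x^(5/2) + x^(9/2)
bracket: -A^-15 + A^-7 + A^-3 + A, w = +1
2 components, writhe +1, over 13 crossings
lk(C1,C2) = 0
det 0, colorings 27 of 3^13 — tricolorable
observation: det 0 = |V(-1)|; divisible by 3, so tricolorable


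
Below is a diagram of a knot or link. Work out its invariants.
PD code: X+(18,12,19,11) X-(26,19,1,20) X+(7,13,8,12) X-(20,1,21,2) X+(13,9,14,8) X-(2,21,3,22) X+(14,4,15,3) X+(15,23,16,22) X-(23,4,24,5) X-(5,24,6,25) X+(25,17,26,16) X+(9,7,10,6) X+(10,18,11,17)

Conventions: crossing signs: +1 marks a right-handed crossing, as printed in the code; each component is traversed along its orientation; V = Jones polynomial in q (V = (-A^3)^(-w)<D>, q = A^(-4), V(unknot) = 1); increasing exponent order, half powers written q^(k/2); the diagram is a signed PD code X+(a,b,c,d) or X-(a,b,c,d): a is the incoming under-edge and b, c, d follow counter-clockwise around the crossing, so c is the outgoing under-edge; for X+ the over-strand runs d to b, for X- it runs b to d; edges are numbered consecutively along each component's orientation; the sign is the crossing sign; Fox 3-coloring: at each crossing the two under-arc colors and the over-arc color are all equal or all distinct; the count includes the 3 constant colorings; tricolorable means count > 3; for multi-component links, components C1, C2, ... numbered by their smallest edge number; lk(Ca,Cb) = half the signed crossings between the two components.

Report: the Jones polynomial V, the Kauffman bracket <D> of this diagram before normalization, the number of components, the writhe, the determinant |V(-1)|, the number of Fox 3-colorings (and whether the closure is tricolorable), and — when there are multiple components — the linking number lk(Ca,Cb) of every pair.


V(q) = -q^-3 + 2q^-2 - 4q^-1 + 6 - 6q + 8q^2 - 6q^3 + 5q^4 - 4q^5 + 2q^6 - q^7
bracket: A^-19 - 2A^-15 + 4A^-11 - 5A^-7 + 6A^-3 - 8A + 6A^5 - 6A^9 + 4A^13 - 2A^17 + A^21, w = +3
1 component, writhe +3, over 13 crossings
det 45, colorings 9 of 3^13 — tricolorable
observation: w = +3 shifts under R1 moves; the (-A^3)^(-3) factor cancels that in V


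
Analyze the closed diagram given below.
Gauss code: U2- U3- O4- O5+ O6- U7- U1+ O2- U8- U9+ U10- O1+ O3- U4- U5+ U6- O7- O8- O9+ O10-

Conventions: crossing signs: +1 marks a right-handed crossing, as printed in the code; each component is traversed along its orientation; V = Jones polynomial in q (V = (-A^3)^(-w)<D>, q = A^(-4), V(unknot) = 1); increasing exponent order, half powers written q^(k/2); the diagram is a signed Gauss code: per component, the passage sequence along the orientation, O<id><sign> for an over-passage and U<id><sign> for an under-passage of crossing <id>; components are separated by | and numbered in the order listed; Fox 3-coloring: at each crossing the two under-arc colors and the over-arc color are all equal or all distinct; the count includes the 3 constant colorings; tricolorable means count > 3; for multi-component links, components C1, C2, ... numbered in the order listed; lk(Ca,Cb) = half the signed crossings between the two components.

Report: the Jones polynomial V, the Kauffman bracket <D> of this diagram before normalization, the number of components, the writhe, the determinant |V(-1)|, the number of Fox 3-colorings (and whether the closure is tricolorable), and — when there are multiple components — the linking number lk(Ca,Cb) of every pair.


V = -q^-6 + q^-5 - q^-4 + 2q^-3 - q^-2 + q^-1
<D> = A^-8 - A^-4 + 2 - A^4 + A^8 - A^12 (w = -4)
1 component over 10 crossings, w = -4
3 Fox colorings among 3^10, |V(-1)| = 7: not tricolorable
why: w = -4 shifts under R1 moves; the (-A^3)^(4) factor cancels that in V


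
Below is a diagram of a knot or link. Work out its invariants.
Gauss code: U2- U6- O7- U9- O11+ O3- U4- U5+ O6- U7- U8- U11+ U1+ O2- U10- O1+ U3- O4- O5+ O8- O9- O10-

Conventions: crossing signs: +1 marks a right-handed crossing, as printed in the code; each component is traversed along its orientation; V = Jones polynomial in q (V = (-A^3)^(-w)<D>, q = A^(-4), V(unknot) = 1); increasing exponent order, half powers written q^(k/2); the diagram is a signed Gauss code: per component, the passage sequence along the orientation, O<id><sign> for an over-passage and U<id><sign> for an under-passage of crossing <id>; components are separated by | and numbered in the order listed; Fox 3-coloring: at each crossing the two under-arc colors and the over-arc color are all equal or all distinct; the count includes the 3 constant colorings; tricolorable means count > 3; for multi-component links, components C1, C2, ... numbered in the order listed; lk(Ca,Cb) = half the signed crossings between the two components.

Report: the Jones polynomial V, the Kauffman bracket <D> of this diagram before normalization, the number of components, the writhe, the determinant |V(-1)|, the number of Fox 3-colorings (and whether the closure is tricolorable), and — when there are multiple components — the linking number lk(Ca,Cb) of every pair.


V = -q^-6 + q^-5 - q^-4 + 2q^-3 - q^-2 + q^-1
<D> = -A^-11 + A^-7 - 2A^-3 + A - A^5 + A^9 (w = -5)
1 component over 11 crossings, w = -5
3 Fox colorings among 3^11, |V(-1)| = 7: not tricolorable
why: w = -5 (over 11 crossings) is diagram-only; (-A^3)^(5) removes it from V


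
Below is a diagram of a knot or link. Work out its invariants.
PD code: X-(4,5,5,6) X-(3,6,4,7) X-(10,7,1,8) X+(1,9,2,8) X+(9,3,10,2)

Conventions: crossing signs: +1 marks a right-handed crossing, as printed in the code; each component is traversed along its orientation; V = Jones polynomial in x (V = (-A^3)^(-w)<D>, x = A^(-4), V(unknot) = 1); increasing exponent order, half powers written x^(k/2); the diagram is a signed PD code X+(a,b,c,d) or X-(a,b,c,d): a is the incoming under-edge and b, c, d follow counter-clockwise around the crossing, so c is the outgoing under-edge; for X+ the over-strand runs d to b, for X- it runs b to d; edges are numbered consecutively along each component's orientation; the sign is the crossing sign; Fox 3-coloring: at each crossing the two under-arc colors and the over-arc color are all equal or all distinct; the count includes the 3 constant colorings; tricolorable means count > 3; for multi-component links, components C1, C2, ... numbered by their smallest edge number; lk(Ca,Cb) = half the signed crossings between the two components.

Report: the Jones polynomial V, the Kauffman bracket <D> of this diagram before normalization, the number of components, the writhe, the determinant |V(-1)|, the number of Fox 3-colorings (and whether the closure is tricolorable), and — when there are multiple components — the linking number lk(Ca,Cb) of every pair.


V(x) = 1
bracket: -A^-3, w = -1
1 component, writhe -1, over 5 crossings
det 1, colorings 3 of 3^5 — not tricolorable
observation: w = -1 (over 5 crossings) is diagram-only; (-A^3)^(1) removes it from V


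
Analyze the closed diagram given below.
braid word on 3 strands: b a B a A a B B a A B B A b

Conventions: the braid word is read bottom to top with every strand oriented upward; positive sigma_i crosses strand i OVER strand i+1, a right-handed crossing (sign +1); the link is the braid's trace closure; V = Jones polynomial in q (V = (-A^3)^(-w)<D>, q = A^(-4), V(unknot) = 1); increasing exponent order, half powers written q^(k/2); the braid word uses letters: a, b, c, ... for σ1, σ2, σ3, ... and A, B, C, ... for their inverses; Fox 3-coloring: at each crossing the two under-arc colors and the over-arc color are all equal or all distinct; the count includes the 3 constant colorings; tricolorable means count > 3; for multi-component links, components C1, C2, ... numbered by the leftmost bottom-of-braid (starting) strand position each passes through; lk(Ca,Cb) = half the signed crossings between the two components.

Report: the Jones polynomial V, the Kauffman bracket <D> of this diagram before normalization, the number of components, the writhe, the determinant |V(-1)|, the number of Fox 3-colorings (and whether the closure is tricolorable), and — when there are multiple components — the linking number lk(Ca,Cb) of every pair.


Jones polynomial: V(q) = -q^-6 + 2q^-5 - 4q^-4 + 5q^-3 - 4q^-2 + 5q^-1 - 3 + 2q - q^2
<D> = -A^-14 + 2A^-10 - 3A^-6 + 5A^-2 - 4A^2 + 5A^6 - 4A^10 + 2A^14 - A^18; writhe -2
components 1, writhe -2 (14 crossings)
3-colorings: 9 of 3^14, det 27 — tricolorable
note: V spans 8 powers of q: at least 8 crossings in any diagram


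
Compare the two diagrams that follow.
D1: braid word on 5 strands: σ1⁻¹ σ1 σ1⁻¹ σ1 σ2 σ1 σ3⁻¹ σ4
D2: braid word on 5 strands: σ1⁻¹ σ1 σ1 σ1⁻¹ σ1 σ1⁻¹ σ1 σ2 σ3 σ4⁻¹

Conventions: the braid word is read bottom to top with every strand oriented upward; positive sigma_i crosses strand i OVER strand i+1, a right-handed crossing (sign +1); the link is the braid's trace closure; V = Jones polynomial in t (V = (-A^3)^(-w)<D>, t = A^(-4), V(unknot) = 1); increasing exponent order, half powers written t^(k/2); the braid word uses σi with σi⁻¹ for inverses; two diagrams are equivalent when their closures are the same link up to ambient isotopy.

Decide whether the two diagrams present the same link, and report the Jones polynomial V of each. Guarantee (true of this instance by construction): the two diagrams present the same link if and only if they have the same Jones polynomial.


equivalent: yes
D1 (bracket A^6; 8 crossings at w = +2): V = 1
V(D2) = 1  (w +2, c 10, <D> = A^6)
key observation: all 2 diagrams share one V(t), hence one class


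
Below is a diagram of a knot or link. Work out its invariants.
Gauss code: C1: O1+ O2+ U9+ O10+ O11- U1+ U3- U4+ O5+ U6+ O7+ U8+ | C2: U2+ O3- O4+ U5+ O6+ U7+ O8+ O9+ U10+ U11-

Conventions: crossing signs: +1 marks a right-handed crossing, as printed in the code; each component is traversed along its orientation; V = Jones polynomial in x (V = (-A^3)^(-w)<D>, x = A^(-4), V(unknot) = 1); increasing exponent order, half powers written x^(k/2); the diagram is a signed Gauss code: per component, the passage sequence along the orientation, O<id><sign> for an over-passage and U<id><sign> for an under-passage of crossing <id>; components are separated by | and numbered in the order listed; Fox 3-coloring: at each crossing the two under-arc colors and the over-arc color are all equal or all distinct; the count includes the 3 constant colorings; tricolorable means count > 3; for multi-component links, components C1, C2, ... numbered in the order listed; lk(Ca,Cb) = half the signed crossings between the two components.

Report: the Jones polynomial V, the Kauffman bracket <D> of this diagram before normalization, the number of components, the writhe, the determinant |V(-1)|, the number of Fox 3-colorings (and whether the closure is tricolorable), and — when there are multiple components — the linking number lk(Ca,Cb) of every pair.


V(x) = -x^(5/2) - x^(9/2) + x^(11/2) - x^(13/2) + x^(15/2) - x^(17/2)
bracket: A^-13 - A^-9 + A^-5 - A^-1 + A^3 + A^11, w = +7
2 components, writhe +7, over 11 crossings
lk(C1,C2) = +3
det 6, colorings 9 of 3^11 — tricolorable
observation: span 6 respects span(V) <= c + mu - 1 = 12 for this 2-component diagram


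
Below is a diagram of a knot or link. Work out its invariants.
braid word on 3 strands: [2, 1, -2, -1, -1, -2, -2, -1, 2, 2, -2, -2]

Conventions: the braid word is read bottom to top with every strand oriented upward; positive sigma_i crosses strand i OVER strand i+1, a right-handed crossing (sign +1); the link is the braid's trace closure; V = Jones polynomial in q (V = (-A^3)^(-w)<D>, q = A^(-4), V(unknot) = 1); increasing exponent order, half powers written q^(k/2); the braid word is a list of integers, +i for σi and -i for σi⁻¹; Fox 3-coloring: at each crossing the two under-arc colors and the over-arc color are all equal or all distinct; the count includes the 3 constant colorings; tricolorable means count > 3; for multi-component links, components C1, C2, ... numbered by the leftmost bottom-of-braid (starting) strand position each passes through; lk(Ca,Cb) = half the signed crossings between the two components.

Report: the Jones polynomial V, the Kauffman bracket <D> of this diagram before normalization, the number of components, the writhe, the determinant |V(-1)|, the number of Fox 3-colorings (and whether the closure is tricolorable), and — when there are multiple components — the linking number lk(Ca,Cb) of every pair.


Jones polynomial: V(q) = -q^-6 + q^-5 - q^-4 + 2q^-3 - q^-2 + q^-1
<D> = A^-8 - A^-4 + 2 - A^4 + A^8 - A^12; writhe -4
components 1, writhe -4 (12 crossings)
3-colorings: 3 of 3^12, det 7 — not tricolorable
note: V spans 5 powers of q: at least 5 crossings in any diagram


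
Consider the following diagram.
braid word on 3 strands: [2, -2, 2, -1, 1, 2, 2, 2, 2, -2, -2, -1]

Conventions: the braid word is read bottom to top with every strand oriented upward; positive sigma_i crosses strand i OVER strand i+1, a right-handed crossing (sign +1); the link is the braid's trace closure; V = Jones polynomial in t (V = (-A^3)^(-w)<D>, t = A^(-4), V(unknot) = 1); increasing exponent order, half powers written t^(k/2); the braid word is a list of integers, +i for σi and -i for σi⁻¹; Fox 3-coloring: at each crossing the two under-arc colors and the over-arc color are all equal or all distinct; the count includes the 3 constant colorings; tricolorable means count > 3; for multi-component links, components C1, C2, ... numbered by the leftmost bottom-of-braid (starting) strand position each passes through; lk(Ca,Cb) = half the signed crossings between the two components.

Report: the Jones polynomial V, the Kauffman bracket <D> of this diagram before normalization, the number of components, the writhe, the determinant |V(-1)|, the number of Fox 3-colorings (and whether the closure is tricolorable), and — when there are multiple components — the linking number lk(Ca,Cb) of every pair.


V = t + t^3 - t^4
<D> = -A^-10 + A^-6 + A^2 (w = +2)
1 component over 12 crossings, w = +2
9 Fox colorings among 3^12, |V(-1)| = 3: tricolorable
why: the span of V is 3, forcing >= 3 crossings in any diagram


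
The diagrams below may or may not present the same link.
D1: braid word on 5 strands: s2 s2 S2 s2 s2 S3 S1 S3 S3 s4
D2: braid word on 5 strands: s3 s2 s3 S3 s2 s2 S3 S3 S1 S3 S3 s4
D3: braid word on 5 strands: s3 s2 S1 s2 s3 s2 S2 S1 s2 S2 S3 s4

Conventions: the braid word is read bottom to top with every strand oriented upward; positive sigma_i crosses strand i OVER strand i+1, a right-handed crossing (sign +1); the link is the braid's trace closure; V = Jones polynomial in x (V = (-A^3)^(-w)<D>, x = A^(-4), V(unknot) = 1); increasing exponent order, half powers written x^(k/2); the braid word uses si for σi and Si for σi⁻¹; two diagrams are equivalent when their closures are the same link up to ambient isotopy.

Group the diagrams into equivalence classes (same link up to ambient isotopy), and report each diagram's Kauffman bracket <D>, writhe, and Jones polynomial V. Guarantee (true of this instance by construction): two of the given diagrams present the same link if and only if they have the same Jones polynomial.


grouping into links: {D1, D2} | {D3}
V(D1) = -x^-3 + x^-2 - x^-1 + 3 - x + x^2 - x^3  (w 0, c 10, <D> = -A^-12 + A^-8 - A^-4 + 3 - A^4 + A^8 - A^12)
V(D2) = -x^-3 + x^-2 - x^-1 + 3 - x + x^2 - x^3  (w 0, c 12, <D> = -A^-12 + A^-8 - A^-4 + 3 - A^4 + A^8 - A^12)
D3 (bracket A^-2 - A^2 + A^6 - A^10 + A^14; 12 crossings at w = +2): V = x^-2 - x^-1 + 1 - x + x^2
why: 2 values of V(x) split the 3 diagrams


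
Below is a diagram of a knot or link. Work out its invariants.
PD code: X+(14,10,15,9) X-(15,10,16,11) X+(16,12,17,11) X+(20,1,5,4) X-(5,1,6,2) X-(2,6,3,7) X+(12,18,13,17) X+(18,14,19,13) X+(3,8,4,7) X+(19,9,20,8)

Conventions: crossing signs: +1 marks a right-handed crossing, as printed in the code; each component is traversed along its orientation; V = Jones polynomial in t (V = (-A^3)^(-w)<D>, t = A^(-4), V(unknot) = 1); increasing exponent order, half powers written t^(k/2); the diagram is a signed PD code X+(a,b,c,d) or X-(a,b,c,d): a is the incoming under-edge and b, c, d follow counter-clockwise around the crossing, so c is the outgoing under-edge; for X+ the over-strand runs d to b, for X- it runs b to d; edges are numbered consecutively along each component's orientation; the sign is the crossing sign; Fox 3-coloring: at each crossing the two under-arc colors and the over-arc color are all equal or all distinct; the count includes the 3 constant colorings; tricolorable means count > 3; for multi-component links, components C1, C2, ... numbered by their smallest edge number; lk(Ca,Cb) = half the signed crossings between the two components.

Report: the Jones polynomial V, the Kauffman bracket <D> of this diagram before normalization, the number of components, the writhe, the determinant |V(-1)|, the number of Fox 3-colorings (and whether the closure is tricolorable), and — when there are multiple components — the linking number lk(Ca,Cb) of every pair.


Jones polynomial: V(t) = -t^(1/2) - t^(3/2) - t^(5/2) + t^(9/2)
<D> = A^-6 - A^2 - A^6 - A^10; writhe +4
components 2, writhe +4 (10 crossings)
linking number lk(C1,C2) = 0
3-colorings: 27 of 3^10, det 0 — tricolorable
note: the span of V is 4, within the link bound 10 + 2 - 1


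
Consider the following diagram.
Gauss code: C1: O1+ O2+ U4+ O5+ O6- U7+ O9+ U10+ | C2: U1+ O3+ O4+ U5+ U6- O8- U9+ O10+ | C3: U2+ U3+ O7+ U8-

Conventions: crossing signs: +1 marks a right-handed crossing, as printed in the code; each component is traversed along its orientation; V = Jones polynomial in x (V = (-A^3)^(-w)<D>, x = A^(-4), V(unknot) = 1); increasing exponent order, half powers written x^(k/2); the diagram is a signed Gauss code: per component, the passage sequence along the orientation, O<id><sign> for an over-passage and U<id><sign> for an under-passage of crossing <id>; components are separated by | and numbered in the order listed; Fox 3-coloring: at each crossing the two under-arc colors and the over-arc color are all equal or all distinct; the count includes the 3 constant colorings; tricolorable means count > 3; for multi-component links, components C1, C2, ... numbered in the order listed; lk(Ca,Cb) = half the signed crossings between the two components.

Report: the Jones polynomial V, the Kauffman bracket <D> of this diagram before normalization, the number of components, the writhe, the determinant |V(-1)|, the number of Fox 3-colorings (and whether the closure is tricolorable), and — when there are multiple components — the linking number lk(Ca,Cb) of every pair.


V(x) = x^2 + 2x^4 - x^5 + 2x^6 - x^7 + x^8
bracket: A^-14 - A^-10 + 2A^-6 - A^-2 + 2A^2 + A^10, w = +6
3 components, writhe +6, over 10 crossings
lk(C1,C2) = +2
linking number lk(C1,C3) = +1
lk(C2,C3): 0
det 8, colorings 3 of 3^10 — not tricolorable
observation: det 8 = |V(-1)|; not divisible by 3, so not tricolorable


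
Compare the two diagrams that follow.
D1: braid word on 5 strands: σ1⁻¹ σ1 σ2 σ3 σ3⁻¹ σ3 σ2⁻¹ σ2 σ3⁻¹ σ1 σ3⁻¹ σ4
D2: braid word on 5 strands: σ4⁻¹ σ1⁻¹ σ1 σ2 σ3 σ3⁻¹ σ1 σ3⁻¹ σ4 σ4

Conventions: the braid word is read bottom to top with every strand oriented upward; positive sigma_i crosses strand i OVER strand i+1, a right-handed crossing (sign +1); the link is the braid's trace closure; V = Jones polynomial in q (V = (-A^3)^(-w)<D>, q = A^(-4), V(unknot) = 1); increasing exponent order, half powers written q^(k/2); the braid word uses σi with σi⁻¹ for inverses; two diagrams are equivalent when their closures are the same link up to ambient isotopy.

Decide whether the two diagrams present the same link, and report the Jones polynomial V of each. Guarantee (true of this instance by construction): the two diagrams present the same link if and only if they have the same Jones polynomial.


equivalent: yes
V(D1) = 1  (w +2, c 12, <D> = A^6)
V(D2) = 1  [10 crossings, <D> = A^6, w = +2]
key observation: D2 (10 crossings) and D1 (12) are Markov-related braid presentations


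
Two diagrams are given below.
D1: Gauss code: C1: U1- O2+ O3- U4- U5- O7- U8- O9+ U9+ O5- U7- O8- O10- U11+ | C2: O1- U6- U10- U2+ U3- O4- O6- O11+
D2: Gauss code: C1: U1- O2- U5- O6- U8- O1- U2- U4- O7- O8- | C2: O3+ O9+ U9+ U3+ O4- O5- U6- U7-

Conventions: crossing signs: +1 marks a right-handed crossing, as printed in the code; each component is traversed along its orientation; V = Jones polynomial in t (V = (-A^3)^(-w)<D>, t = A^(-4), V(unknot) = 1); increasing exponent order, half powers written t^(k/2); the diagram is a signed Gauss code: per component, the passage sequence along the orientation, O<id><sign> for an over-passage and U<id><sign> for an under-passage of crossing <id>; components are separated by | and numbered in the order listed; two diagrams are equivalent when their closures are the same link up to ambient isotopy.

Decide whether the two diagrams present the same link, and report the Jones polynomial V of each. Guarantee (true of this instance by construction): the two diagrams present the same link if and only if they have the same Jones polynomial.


equivalent: no
V(D1) = t^(-13/2) - t^(-11/2) + t^(-9/2) - 2t^(-7/2) - t^(-3/2)  (w -5, c 11, <D> = A^-9 + 2A^-1 - A^3 + A^7 - A^11)
V(D2) = t^(-15/2) - t^(-13/2) - t^(-9/2) - t^(-5/2)  [9 crossings, <D> = A^-5 + A^3 + A^11 - A^15, w = -5]
key observation: 2 classes among 2 diagrams; unequal V(t) rules out equality
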